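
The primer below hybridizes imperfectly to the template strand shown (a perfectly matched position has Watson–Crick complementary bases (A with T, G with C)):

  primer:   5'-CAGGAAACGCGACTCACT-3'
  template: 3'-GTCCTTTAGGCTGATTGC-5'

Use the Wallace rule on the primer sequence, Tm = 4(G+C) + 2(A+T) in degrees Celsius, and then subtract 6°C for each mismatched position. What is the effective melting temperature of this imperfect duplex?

Primer base counts: A=6, T=2, G=4, C=6 → A+T=8, G+C=10
Perfect-match Tm = 2(8) + 4(10) = 16 + 40 = 56°C
Mismatches (positions where the bases are not complementary): 4 (at positions 8, 9, 15, 18)
Effective Tm = 56 − 4×6 = 56 − 24 = 32°C

32°C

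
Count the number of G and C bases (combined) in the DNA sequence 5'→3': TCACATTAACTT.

Base counts: A=4, C=3, G=0, T=5
G+C = 0 + 3 = 3

3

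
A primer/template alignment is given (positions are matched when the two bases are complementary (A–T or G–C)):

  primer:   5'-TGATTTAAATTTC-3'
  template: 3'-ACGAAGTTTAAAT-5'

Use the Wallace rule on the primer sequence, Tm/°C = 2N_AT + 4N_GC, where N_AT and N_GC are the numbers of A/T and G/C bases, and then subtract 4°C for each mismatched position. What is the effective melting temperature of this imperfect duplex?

Primer base counts: A=4, T=7, G=1, C=1 → A+T=11, G+C=2
Perfect-match Tm = 2(11) + 4(2) = 22 + 8 = 30°C
Mismatches (positions where the bases are not complementary): 3 (at positions 3, 6, 13)
Effective Tm = 30 − 3×4 = 30 − 12 = 18°C

18°C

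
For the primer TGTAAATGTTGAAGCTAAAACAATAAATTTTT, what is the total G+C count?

Scanning the sequence gives C=2, T=12, G=4, A=14.
Total G or C: 4 + 2 = 6

6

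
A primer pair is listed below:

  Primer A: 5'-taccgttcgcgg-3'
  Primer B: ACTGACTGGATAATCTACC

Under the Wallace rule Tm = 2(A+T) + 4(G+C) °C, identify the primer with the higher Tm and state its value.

Primer B, 54°C

Primer A: A+T=4, G+C=8 → Tm = 2(4)+4(8) = 40°C
Primer B: A+T=11, G+C=8 → Tm = 2(11)+4(8) = 54°C
40°C vs 54°C → primer B is higher.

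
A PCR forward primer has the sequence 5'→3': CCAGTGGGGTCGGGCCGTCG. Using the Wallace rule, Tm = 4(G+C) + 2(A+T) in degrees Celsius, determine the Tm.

Scanning the sequence gives A=1, T=3, G=10, C=6.
AT pairs contribute 4, GC pairs contribute 16.
Tm = 4·16 + 2·4 = 64 + 8 = 72°C

72°C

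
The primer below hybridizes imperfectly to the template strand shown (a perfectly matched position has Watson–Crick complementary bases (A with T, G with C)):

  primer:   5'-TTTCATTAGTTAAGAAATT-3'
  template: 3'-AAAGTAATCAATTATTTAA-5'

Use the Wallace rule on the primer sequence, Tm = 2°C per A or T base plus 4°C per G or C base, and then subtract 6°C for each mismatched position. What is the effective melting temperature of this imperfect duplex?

38°C

Primer base counts: A=7, T=9, G=2, C=1 → A+T=16, G+C=3
Perfect-match Tm = 2(16) + 4(3) = 32 + 12 = 44°C
Mismatches (positions where the bases are not complementary): 1 (at position 14)
Effective Tm = 44 − 1×6 = 44 − 6 = 38°C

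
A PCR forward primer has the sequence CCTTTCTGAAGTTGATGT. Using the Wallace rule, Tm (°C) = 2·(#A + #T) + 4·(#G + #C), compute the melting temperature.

A=3, G=4, T=8, C=3
A+T = 11, G+C = 7
Tm = 4·7 + 2·11 = 28 + 22 = 50°C

50°C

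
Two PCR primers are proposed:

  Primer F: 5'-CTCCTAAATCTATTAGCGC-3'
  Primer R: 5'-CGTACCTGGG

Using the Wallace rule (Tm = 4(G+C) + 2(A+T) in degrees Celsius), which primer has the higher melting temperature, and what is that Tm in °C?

Primer F, 54°C

Primer F: A+T=11, G+C=8 → Tm = 2(11)+4(8) = 54°C
Primer R: A+T=3, G+C=7 → Tm = 2(3)+4(7) = 34°C
54°C vs 34°C → primer F is higher.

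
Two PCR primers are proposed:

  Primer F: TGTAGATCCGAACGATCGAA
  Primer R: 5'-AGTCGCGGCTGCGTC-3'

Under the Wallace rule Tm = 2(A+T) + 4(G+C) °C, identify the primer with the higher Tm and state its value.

Primer F, 58°C

Primer F: A+T=11, G+C=9 → Tm = 2(11)+4(9) = 58°C
Primer R: A+T=4, G+C=11 → Tm = 2(4)+4(11) = 52°C
58°C vs 52°C → primer F is higher.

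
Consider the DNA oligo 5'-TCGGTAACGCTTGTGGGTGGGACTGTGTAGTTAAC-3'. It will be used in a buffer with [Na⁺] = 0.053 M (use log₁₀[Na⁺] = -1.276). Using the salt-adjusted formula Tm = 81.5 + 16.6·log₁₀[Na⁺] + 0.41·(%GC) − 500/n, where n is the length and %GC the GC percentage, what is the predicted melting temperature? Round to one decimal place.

Length n = 35. Counting bases: T=11, A=6, G=13, C=5
G+C = 18, so %GC = 18/35 × 100 = 51.429%
Salt term: 16.6 × (-1.276) = -21.182
GC term: 0.41 × 51.429 = 21.086; length term: −500/35 = −14.286
Tm = 81.5 + (-21.182) + 21.086 − 14.286 = 67.118 → 67.1°C

67.1°C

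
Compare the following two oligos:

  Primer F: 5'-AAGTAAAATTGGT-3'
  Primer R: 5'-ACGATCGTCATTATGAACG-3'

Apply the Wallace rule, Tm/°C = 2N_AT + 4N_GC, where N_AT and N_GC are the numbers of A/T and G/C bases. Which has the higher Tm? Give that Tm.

Primer F: A+T=10, G+C=3 → Tm = 2(10)+4(3) = 32°C
Primer R: A+T=11, G+C=8 → Tm = 2(11)+4(8) = 54°C
32°C vs 54°C → primer R is higher.

Primer R, 54°C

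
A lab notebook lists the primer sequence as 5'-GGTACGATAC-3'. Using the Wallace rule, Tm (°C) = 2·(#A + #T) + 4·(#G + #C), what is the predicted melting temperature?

Scanning the sequence gives A=3, G=3, T=2, C=2.
A+T = 5, G+C = 5
Tm = 2×5 + 4×5 = 30°C

30°C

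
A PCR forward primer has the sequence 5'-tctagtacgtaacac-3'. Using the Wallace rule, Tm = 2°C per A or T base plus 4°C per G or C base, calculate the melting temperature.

Base counts: G=2, T=4, C=4, A=5
So N_AT = 9 and N_GC = 6.
Tm = 4·6 + 2·9 = 24 + 18 = 42°C

42°C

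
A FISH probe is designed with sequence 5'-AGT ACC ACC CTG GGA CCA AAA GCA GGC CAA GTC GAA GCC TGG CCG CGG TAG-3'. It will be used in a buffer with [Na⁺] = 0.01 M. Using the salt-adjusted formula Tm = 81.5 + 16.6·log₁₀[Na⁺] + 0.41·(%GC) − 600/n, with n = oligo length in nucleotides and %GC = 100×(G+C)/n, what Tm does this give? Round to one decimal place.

62.3°C

Length n = 51. T=5, A=14, G=16, C=16
G+C = 32, so %GC = 32/51 × 100 = 62.745%
Salt term: 16.6 × (-2) = -33.2
GC term: 0.41 × 62.745 = 25.725; length term: −600/51 = −11.765
Tm = 81.5 + (-33.2) + 25.725 − 11.765 = 62.26 → 62.3°C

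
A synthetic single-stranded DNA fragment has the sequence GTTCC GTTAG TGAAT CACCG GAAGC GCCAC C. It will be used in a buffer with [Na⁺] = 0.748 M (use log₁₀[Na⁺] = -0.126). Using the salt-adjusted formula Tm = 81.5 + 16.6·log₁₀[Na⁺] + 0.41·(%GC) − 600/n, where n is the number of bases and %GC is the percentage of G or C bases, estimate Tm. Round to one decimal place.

Length n = 31. Scanning the sequence gives T=6, G=8, A=7, C=10.
G+C = 18, so %GC = 18/31 × 100 = 58.065%
Salt term: 16.6 × (-0.126) = -2.092
GC term: 0.41 × 58.065 = 23.807; length term: −600/31 = −19.355
Tm = 81.5 + (-2.092) + 23.807 − 19.355 = 83.86 → 83.9°C

83.9°C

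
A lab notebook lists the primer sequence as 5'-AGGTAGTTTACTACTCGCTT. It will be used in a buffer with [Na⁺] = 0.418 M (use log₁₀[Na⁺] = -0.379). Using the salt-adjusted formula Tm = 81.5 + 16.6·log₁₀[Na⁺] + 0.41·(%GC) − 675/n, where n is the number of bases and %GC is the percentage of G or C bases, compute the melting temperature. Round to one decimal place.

57.9°C

Length n = 20. Base counts: G=4, A=4, C=4, T=8
G+C = 8, so %GC = 8/20 × 100 = 40%
Salt term: 16.6 × (-0.379) = -6.291
GC term: 0.41 × 40 = 16.4; length term: −675/20 = −33.75
Tm = 81.5 + (-6.291) + 16.4 − 33.75 = 57.859 → 57.9°C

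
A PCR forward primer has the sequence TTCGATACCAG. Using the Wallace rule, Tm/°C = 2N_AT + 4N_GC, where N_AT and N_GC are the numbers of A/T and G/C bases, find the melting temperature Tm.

Scanning the sequence gives T=3, A=3, G=2, C=3.
A+T = 6, G+C = 5
Tm = 2(6) + 4(5) = 12 + 20 = 32°C

32°C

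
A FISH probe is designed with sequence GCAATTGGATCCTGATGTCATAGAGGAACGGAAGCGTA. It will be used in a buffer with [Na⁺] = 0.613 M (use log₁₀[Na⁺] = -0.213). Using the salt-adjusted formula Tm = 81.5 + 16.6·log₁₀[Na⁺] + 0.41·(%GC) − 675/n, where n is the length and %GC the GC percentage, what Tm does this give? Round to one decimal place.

Length n = 38. A=12, C=6, G=12, T=8
G+C = 18, so %GC = 18/38 × 100 = 47.368%
Salt term: 16.6 × (-0.213) = -3.536
GC term: 0.41 × 47.368 = 19.421; length term: −675/38 = −17.763
Tm = 81.5 + (-3.536) + 19.421 − 17.763 = 79.622 → 79.6°C

79.6°C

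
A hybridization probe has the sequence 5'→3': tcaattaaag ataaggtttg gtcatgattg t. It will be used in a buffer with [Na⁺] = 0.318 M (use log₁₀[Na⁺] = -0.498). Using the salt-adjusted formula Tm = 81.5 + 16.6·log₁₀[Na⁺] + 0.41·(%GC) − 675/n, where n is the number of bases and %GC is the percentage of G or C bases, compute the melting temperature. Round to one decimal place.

Length n = 31. Scanning the sequence gives C=2, A=10, T=12, G=7.
G+C = 9, so %GC = 9/31 × 100 = 29.032%
Salt term: 16.6 × (-0.498) = -8.267
GC term: 0.41 × 29.032 = 11.903; length term: −675/31 = −21.774
Tm = 81.5 + (-8.267) + 11.903 − 21.774 = 63.362 → 63.4°C

63.4°C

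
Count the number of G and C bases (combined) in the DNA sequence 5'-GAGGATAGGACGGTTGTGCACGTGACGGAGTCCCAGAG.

Counting bases: G=16, C=7, T=6, A=9
G+C = 16 + 7 = 23

23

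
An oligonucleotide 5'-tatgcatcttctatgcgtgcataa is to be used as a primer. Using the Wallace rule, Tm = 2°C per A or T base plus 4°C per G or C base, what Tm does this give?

66°C

Base counts: A=6, T=9, G=4, C=5
AT pairs contribute 15, GC pairs contribute 9.
Tm = 2(15) + 4(9) = 30 + 36 = 66°C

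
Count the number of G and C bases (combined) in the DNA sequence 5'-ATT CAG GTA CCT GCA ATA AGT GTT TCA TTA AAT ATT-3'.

10

Base counts: A=12, T=14, G=5, C=5
G+C = 5 + 5 = 10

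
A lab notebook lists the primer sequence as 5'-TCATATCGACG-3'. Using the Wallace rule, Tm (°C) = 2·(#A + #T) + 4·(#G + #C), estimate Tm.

Base counts: T=3, G=2, C=3, A=3
AT pairs contribute 6, GC pairs contribute 5.
Tm = 4·5 + 2·6 = 20 + 12 = 32°C

32°C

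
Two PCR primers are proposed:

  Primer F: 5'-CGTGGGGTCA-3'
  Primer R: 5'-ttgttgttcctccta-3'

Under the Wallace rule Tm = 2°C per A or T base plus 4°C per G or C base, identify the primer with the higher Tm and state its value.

Primer R, 42°C

Primer F: A+T=3, G+C=7 → Tm = 2(3)+4(7) = 34°C
Primer R: A+T=9, G+C=6 → Tm = 2(9)+4(6) = 42°C
34°C vs 42°C → primer R is higher.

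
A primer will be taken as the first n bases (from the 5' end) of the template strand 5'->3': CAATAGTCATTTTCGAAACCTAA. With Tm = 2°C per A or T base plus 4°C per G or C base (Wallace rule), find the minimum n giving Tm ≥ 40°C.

n = 15

First 14 bases: CAATAGTCATTTTC → Tm = 36°C (< 40°C)
First 15 bases: CAATAGTCATTTTCG → Tm = 40°C (≥ 40°C)
Each additional base adds 2°C (A/T) or 4°C (G/C), so Tm is non-decreasing in n; n = 15 is the first length to reach 40°C.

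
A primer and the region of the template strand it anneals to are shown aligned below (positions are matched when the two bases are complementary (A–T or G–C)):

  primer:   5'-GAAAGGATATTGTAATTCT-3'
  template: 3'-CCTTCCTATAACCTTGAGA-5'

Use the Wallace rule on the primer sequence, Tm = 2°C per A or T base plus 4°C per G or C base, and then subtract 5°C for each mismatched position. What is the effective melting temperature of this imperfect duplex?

Primer base counts: A=7, T=7, G=4, C=1 → A+T=14, G+C=5
Perfect-match Tm = 2(14) + 4(5) = 28 + 20 = 48°C
Mismatches (positions where the bases are not complementary): 3 (at positions 2, 13, 16)
Effective Tm = 48 − 3×5 = 48 − 15 = 33°C

33°C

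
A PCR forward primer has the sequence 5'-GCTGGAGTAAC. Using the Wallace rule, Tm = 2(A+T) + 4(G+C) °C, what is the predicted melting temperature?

34°C

C=2, A=3, T=2, G=4
A+T = 5, G+C = 6
Tm = 4·6 + 2·5 = 24 + 10 = 34°C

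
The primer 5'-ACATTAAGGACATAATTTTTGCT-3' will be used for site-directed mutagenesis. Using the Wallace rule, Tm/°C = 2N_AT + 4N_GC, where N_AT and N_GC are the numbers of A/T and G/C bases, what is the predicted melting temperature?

58°C

Counting bases: C=3, T=9, G=3, A=8
So N_AT = 17 and N_GC = 6.
Tm = 4·6 + 2·17 = 24 + 34 = 58°C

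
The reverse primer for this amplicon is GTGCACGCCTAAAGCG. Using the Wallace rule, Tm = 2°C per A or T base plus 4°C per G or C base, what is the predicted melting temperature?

G=5, T=2, A=4, C=5
AT pairs contribute 6, GC pairs contribute 10.
Tm = 4·10 + 2·6 = 40 + 12 = 52°C

52°C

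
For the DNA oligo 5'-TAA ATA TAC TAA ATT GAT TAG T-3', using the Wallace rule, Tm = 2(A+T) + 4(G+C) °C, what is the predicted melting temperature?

Counting bases: T=9, G=2, A=10, C=1
So N_AT = 19 and N_GC = 3.
Tm = 2(19) + 4(3) = 38 + 12 = 50°C

50°C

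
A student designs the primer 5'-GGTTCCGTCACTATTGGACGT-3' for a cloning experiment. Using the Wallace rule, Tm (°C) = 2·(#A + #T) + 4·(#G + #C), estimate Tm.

64°C

Scanning the sequence gives T=7, G=6, A=3, C=5.
AT pairs contribute 10, GC pairs contribute 11.
Tm = 4·11 + 2·10 = 44 + 20 = 64°C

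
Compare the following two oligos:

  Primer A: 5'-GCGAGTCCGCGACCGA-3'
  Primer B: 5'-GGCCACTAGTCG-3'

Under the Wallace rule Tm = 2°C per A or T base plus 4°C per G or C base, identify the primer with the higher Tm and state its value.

Primer A: A+T=4, G+C=12 → Tm = 2(4)+4(12) = 56°C
Primer B: A+T=4, G+C=8 → Tm = 2(4)+4(8) = 40°C
56°C vs 40°C → primer A is higher.

Primer A, 56°C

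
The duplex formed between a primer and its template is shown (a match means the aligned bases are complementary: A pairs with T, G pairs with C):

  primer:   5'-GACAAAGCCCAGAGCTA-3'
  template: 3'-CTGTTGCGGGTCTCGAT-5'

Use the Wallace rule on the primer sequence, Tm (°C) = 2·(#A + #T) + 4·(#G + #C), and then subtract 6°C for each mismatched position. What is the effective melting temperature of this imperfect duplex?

46°C

Primer base counts: A=7, T=1, G=4, C=5 → A+T=8, G+C=9
Perfect-match Tm = 2(8) + 4(9) = 16 + 36 = 52°C
Mismatches (positions where the bases are not complementary): 1 (at position 6)
Effective Tm = 52 − 1×6 = 52 − 6 = 46°C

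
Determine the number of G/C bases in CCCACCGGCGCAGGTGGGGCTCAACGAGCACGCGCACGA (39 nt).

29

Scanning the sequence gives A=8, G=14, T=2, C=15.
Total G or C: 14 + 15 = 29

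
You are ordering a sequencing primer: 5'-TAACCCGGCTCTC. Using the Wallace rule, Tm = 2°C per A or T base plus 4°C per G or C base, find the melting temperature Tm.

Base counts: G=2, A=2, C=6, T=3
So N_AT = 5 and N_GC = 8.
Tm = 2×5 + 4×8 = 42°C

42°C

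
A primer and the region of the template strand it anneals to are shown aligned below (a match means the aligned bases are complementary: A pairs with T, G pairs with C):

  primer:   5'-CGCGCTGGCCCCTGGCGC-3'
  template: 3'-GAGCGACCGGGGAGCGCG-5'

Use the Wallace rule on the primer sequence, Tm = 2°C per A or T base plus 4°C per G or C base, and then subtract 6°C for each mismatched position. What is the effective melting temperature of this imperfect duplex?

56°C

Primer base counts: A=0, T=2, G=7, C=9 → A+T=2, G+C=16
Perfect-match Tm = 2(2) + 4(16) = 4 + 64 = 68°C
Mismatches (positions where the bases are not complementary): 2 (at positions 2, 14)
Effective Tm = 68 − 2×6 = 68 − 12 = 56°C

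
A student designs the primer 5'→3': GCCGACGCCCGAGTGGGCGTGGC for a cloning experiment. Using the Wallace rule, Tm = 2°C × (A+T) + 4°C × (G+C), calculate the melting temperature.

84°C

Base counts: A=2, T=2, C=8, G=11
AT pairs contribute 4, GC pairs contribute 19.
Tm = 2(4) + 4(19) = 8 + 76 = 84°C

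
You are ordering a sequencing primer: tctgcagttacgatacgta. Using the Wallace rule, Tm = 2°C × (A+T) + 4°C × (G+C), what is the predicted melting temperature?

54°C

Scanning the sequence gives T=6, G=4, A=5, C=4.
A+T = 11, G+C = 8
Tm = 2×11 + 4×8 = 54°C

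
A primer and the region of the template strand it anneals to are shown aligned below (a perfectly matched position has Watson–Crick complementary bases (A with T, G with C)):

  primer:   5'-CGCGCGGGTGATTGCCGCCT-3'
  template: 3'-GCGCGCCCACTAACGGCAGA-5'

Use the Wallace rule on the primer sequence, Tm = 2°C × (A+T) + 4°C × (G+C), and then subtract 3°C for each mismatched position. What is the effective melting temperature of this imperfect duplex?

Primer base counts: A=1, T=4, G=8, C=7 → A+T=5, G+C=15
Perfect-match Tm = 2(5) + 4(15) = 10 + 60 = 70°C
Mismatches (positions where the bases are not complementary): 1 (at position 18)
Effective Tm = 70 − 1×3 = 70 − 3 = 67°C

67°C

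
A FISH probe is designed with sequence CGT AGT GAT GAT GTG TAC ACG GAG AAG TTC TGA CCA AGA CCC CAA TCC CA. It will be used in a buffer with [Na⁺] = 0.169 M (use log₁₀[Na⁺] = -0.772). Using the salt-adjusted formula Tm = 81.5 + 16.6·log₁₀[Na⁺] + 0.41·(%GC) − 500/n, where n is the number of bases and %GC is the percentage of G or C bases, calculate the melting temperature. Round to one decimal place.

79.2°C

Length n = 50. Counting bases: A=15, G=12, C=13, T=10
G+C = 25, so %GC = 25/50 × 100 = 50%
Salt term: 16.6 × (-0.772) = -12.815
GC term: 0.41 × 50 = 20.5; length term: −500/50 = −10
Tm = 81.5 + (-12.815) + 20.5 − 10 = 79.185 → 79.2°C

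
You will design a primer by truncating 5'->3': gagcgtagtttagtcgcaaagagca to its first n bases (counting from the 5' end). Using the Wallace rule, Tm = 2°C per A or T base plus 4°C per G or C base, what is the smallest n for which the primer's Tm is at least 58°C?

First 19 bases: GAGCGTAGTTTAGTCGCAA → Tm = 56°C (< 58°C)
First 20 bases: GAGCGTAGTTTAGTCGCAAA → Tm = 58°C (≥ 58°C)
Since every base adds ≥2°C, Tm only increases with n, so the threshold is first crossed at n = 20.

n = 20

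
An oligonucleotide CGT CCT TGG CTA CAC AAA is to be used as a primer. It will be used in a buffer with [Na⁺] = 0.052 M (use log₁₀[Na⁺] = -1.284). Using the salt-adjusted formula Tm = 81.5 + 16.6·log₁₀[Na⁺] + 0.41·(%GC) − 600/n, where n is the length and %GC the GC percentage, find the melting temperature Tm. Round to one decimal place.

47.4°C

Length n = 18. Base counts: G=3, C=6, A=5, T=4
G+C = 9, so %GC = 9/18 × 100 = 50%
Salt term: 16.6 × (-1.284) = -21.314
GC term: 0.41 × 50 = 20.5; length term: −600/18 = −33.333
Tm = 81.5 + (-21.314) + 20.5 − 33.333 = 47.353 → 47.4°C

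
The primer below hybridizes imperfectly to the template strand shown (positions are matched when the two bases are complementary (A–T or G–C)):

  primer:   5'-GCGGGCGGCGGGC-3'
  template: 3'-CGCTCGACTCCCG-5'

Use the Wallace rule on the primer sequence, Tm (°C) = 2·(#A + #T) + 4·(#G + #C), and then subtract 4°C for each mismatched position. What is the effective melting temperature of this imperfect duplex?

40°C

Primer base counts: A=0, T=0, G=9, C=4 → A+T=0, G+C=13
Perfect-match Tm = 2(0) + 4(13) = 0 + 52 = 52°C
Mismatches (positions where the bases are not complementary): 3 (at positions 4, 7, 9)
Effective Tm = 52 − 3×4 = 52 − 12 = 40°C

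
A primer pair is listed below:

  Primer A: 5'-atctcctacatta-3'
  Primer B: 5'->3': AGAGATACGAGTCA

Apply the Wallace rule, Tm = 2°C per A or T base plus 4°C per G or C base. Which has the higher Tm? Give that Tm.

Primer B, 40°C

Primer A: A+T=9, G+C=4 → Tm = 2(9)+4(4) = 34°C
Primer B: A+T=8, G+C=6 → Tm = 2(8)+4(6) = 40°C
34°C vs 40°C → primer B is higher.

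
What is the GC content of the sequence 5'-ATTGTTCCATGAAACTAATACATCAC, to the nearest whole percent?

31%

Base counts: T=8, C=6, G=2, A=10
G+C = 2 + 6 = 8 out of 26 bases
%GC = 8/26 × 100 = 30.77% ≈ 31%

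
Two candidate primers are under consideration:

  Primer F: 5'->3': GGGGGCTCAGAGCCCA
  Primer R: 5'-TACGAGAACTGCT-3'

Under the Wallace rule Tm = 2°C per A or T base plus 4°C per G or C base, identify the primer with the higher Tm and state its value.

Primer F, 56°C

Primer F: A+T=4, G+C=12 → Tm = 2(4)+4(12) = 56°C
Primer R: A+T=7, G+C=6 → Tm = 2(7)+4(6) = 38°C
56°C vs 38°C → primer F is higher.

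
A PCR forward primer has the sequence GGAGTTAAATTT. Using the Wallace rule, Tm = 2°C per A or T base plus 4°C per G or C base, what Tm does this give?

30°C

Scanning the sequence gives T=5, G=3, A=4, C=0.
A+T = 9, G+C = 3
Tm = 2×9 + 4×3 = 30°C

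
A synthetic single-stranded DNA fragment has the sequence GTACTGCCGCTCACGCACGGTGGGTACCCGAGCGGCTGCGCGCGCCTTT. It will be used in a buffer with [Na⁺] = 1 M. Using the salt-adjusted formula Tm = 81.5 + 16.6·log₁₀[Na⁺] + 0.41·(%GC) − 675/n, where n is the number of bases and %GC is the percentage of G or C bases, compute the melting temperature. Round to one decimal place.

Length n = 49. A=5, T=9, C=18, G=17
G+C = 35, so %GC = 35/49 × 100 = 71.429%
Salt term: 16.6 × (0) = 0
GC term: 0.41 × 71.429 = 29.286; length term: −675/49 = −13.776
Tm = 81.5 + (0) + 29.286 − 13.776 = 97.01 → 97.0°C

97.0°C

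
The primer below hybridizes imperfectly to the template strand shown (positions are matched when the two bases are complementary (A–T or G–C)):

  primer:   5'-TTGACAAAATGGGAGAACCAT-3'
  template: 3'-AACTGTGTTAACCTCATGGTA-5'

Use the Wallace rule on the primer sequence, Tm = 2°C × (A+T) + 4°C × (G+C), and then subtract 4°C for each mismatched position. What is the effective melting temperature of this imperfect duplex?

46°C

Primer base counts: A=9, T=4, G=5, C=3 → A+T=13, G+C=8
Perfect-match Tm = 2(13) + 4(8) = 26 + 32 = 58°C
Mismatches (positions where the bases are not complementary): 3 (at positions 7, 11, 16)
Effective Tm = 58 − 3×4 = 58 − 12 = 46°C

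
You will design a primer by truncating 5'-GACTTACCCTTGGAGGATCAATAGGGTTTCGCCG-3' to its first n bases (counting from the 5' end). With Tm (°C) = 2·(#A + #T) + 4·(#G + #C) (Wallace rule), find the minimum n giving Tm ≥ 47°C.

n = 16

First 15 bases: GACTTACCCTTGGAG → Tm = 46°C (< 47°C)
First 16 bases: GACTTACCCTTGGAGG → Tm = 50°C (≥ 47°C)
Each additional base adds 2°C (A/T) or 4°C (G/C), so Tm is non-decreasing in n; n = 16 is the first length to reach 47°C.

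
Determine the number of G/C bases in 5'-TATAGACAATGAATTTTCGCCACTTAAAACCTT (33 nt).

Base counts: A=12, G=3, C=7, T=11
Total G or C: 3 + 7 = 10

10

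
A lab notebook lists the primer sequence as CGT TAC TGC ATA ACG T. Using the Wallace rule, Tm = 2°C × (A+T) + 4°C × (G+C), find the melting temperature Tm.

Scanning the sequence gives A=4, C=4, G=3, T=5.
So N_AT = 9 and N_GC = 7.
Tm = 2×9 + 4×7 = 46°C

46°C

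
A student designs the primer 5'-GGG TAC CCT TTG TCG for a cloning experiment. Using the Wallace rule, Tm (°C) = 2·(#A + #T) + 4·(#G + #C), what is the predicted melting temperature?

Scanning the sequence gives C=4, G=5, T=5, A=1.
So N_AT = 6 and N_GC = 9.
Tm = 2(6) + 4(9) = 12 + 36 = 48°C

48°C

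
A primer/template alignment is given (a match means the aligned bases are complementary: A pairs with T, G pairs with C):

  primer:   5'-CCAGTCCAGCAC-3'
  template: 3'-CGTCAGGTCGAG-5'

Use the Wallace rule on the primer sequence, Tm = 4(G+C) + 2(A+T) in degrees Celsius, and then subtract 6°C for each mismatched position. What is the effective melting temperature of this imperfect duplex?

28°C

Primer base counts: A=3, T=1, G=2, C=6 → A+T=4, G+C=8
Perfect-match Tm = 2(4) + 4(8) = 8 + 32 = 40°C
Mismatches (positions where the bases are not complementary): 2 (at positions 1, 11)
Effective Tm = 40 − 2×6 = 40 − 12 = 28°C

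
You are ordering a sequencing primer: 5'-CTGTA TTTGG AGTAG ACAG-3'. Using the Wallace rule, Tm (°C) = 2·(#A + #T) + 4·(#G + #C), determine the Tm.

Counting bases: C=2, T=6, A=5, G=6
A+T = 11, G+C = 8
Tm = 2(11) + 4(8) = 22 + 32 = 54°C

54°C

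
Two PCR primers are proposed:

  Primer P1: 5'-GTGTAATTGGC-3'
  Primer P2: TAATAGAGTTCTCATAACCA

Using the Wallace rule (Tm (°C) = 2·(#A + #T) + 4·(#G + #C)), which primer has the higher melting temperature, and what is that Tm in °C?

Primer P2, 52°C

Primer P1: A+T=6, G+C=5 → Tm = 2(6)+4(5) = 32°C
Primer P2: A+T=14, G+C=6 → Tm = 2(14)+4(6) = 52°C
32°C vs 52°C → primer P2 is higher.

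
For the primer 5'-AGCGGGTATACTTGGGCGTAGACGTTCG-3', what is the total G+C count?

16

Scanning the sequence gives A=5, G=11, T=7, C=5.
G+C = 11 + 5 = 16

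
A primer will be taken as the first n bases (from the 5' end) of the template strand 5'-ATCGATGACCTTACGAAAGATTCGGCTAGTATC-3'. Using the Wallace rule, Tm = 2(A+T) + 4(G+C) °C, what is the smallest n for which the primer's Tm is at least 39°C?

First 13 bases: ATCGATGACCTTA → Tm = 36°C (< 39°C)
First 14 bases: ATCGATGACCTTAC → Tm = 40°C (≥ 39°C)
Since every base adds ≥2°C, Tm only increases with n, so the threshold is first crossed at n = 14.

n = 14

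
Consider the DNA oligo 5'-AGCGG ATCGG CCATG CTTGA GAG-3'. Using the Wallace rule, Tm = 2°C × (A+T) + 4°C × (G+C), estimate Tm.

74°C

T=4, C=5, G=9, A=5
A+T = 9, G+C = 14
Tm = 2×9 + 4×14 = 74°C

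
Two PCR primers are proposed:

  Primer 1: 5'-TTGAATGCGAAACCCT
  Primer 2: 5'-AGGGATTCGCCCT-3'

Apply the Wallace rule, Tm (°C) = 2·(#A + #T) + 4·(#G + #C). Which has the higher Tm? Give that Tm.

Primer 1: A+T=9, G+C=7 → Tm = 2(9)+4(7) = 46°C
Primer 2: A+T=5, G+C=8 → Tm = 2(5)+4(8) = 42°C
46°C vs 42°C → primer 1 is higher.

Primer 1, 46°C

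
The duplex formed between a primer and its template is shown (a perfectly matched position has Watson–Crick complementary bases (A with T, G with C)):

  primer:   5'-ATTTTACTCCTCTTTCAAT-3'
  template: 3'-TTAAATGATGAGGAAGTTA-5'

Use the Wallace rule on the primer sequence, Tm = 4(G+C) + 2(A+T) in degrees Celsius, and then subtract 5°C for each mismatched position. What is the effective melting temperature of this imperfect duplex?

33°C

Primer base counts: A=4, T=10, G=0, C=5 → A+T=14, G+C=5
Perfect-match Tm = 2(14) + 4(5) = 28 + 20 = 48°C
Mismatches (positions where the bases are not complementary): 3 (at positions 2, 9, 13)
Effective Tm = 48 − 3×5 = 48 − 15 = 33°C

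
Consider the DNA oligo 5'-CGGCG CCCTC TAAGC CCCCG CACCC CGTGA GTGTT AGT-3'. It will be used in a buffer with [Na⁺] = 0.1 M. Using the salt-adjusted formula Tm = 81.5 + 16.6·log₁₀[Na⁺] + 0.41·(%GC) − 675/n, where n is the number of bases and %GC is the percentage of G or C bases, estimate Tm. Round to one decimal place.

Length n = 38. Counting bases: T=7, G=10, C=16, A=5
G+C = 26, so %GC = 26/38 × 100 = 68.421%
Salt term: 16.6 × (-1) = -16.6
GC term: 0.41 × 68.421 = 28.053; length term: −675/38 = −17.763
Tm = 81.5 + (-16.6) + 28.053 − 17.763 = 75.19 → 75.2°C

75.2°C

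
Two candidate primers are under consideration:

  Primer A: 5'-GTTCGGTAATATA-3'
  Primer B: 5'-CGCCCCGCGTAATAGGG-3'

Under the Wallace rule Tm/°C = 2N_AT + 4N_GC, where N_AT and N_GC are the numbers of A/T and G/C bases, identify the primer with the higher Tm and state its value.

Primer B, 58°C

Primer A: A+T=9, G+C=4 → Tm = 2(9)+4(4) = 34°C
Primer B: A+T=5, G+C=12 → Tm = 2(5)+4(12) = 58°C
34°C vs 58°C → primer B is higher.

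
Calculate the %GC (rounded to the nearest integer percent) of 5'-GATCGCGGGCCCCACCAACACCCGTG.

G=7, T=2, C=12, A=5
G+C = 7 + 12 = 19 out of 26 bases
%GC = 19/26 × 100 = 73.08% ≈ 73%

73%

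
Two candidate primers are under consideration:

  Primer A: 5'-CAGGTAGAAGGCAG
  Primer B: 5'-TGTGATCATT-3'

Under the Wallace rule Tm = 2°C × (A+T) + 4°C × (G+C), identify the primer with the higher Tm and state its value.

Primer A, 44°C

Primer A: A+T=6, G+C=8 → Tm = 2(6)+4(8) = 44°C
Primer B: A+T=7, G+C=3 → Tm = 2(7)+4(3) = 26°C
44°C vs 26°C → primer A is higher.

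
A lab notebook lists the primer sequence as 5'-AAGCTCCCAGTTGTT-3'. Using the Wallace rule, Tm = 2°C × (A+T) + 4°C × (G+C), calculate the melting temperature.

Base counts: A=3, C=4, T=5, G=3
So N_AT = 8 and N_GC = 7.
Tm = 2×8 + 4×7 = 44°C

44°C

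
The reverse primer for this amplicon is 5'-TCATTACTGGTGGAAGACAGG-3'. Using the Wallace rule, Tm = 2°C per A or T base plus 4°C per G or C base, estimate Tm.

62°C

Base counts: A=6, C=3, G=7, T=5
A+T = 11, G+C = 10
Tm = 2×11 + 4×10 = 62°C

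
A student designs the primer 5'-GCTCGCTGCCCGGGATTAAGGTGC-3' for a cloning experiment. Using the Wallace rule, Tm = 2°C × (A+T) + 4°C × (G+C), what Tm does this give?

80°C

C=7, G=9, A=3, T=5
A+T = 8, G+C = 16
Tm = 4·16 + 2·8 = 64 + 16 = 80°C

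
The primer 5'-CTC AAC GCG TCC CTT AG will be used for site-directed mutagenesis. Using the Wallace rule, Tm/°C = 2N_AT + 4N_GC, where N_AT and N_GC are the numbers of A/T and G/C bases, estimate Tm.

54°C

C=7, G=3, A=3, T=4
AT pairs contribute 7, GC pairs contribute 10.
Tm = 2×7 + 4×10 = 54°C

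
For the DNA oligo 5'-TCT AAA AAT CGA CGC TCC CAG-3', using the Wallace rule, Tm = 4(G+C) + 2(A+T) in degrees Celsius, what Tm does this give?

A=7, G=3, C=7, T=4
A+T = 11, G+C = 10
Tm = 2(11) + 4(10) = 22 + 40 = 62°C

62°C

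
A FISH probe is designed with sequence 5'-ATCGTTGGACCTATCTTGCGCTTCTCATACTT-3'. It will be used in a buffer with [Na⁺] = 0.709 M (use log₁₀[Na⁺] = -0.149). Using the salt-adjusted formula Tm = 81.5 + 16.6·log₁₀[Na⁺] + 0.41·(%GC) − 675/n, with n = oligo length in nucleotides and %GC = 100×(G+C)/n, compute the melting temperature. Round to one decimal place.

75.9°C

Length n = 32. A=5, C=9, G=5, T=13
G+C = 14, so %GC = 14/32 × 100 = 43.75%
Salt term: 16.6 × (-0.149) = -2.473
GC term: 0.41 × 43.75 = 17.938; length term: −675/32 = −21.094
Tm = 81.5 + (-2.473) + 17.938 − 21.094 = 75.871 → 75.9°C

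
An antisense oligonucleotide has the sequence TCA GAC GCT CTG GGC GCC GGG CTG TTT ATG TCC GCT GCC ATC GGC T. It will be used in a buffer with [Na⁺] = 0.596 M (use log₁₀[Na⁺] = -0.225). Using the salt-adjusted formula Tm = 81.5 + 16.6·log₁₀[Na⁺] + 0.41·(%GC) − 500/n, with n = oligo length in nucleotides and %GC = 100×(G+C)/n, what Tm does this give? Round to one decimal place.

93.6°C

Length n = 46. G=15, T=12, A=4, C=15
G+C = 30, so %GC = 30/46 × 100 = 65.217%
Salt term: 16.6 × (-0.225) = -3.735
GC term: 0.41 × 65.217 = 26.739; length term: −500/46 = −10.87
Tm = 81.5 + (-3.735) + 26.739 − 10.87 = 93.634 → 93.6°C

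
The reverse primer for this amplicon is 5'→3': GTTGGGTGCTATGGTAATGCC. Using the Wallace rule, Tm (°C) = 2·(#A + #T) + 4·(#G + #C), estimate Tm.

64°C

Scanning the sequence gives A=3, C=3, G=8, T=7.
So N_AT = 10 and N_GC = 11.
Tm = 2×10 + 4×11 = 64°C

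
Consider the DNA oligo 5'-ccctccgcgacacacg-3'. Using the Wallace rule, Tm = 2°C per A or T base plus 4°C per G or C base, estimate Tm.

Scanning the sequence gives G=3, T=1, A=3, C=9.
AT pairs contribute 4, GC pairs contribute 12.
Tm = 4·12 + 2·4 = 48 + 8 = 56°C

56°C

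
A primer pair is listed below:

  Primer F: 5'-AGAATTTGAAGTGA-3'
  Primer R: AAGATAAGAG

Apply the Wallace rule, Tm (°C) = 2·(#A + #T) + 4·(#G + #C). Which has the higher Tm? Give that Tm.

Primer F: A+T=10, G+C=4 → Tm = 2(10)+4(4) = 36°C
Primer R: A+T=7, G+C=3 → Tm = 2(7)+4(3) = 26°C
36°C vs 26°C → primer F is higher.

Primer F, 36°C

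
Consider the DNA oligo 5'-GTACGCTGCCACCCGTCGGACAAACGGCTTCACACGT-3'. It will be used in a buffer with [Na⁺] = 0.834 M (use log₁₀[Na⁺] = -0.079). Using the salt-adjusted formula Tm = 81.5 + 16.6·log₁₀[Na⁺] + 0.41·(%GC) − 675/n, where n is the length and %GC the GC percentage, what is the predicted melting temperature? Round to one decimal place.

87.4°C

Length n = 37. Scanning the sequence gives C=14, G=9, A=8, T=6.
G+C = 23, so %GC = 23/37 × 100 = 62.162%
Salt term: 16.6 × (-0.079) = -1.311
GC term: 0.41 × 62.162 = 25.486; length term: −675/37 = −18.243
Tm = 81.5 + (-1.311) + 25.486 − 18.243 = 87.432 → 87.4°C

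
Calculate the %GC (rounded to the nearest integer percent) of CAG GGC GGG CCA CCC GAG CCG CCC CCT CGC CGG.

Base counts: T=1, C=17, G=12, A=3
G+C = 12 + 17 = 29 out of 33 bases
%GC = 29/33 × 100 = 87.88% ≈ 88%

88%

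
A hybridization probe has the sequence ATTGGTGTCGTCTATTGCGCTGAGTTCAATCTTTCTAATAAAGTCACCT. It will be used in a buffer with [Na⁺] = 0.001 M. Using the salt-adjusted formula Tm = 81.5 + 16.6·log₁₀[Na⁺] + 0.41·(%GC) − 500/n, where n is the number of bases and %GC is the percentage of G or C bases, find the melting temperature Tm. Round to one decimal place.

Length n = 49. Counting bases: T=19, G=9, A=11, C=10
G+C = 19, so %GC = 19/49 × 100 = 38.776%
Salt term: 16.6 × (-3) = -49.8
GC term: 0.41 × 38.776 = 15.898; length term: −500/49 = −10.204
Tm = 81.5 + (-49.8) + 15.898 − 10.204 = 37.394 → 37.4°C

37.4°C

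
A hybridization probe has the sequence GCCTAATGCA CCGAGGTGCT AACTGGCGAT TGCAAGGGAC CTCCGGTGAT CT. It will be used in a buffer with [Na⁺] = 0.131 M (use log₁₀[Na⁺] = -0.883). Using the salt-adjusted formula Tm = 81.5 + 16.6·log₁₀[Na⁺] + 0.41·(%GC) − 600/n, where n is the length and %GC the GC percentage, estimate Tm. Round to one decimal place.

Length n = 52. A=11, G=16, T=11, C=14
G+C = 30, so %GC = 30/52 × 100 = 57.692%
Salt term: 16.6 × (-0.883) = -14.658
GC term: 0.41 × 57.692 = 23.654; length term: −600/52 = −11.538
Tm = 81.5 + (-14.658) + 23.654 − 11.538 = 78.958 → 79.0°C

79.0°C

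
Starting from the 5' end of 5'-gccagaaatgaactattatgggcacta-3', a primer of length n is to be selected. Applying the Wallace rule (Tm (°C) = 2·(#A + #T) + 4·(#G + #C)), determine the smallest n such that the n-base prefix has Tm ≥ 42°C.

n = 15

First 14 bases: GCCAGAAATGAACT → Tm = 40°C (< 42°C)
First 15 bases: GCCAGAAATGAACTA → Tm = 42°C (≥ 42°C)
Each additional base adds 2°C (A/T) or 4°C (G/C), so Tm is non-decreasing in n; n = 15 is the first length to reach 42°C.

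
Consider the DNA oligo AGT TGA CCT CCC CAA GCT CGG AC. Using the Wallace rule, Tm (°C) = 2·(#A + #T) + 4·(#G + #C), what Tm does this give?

74°C

Counting bases: A=5, T=4, G=5, C=9
So N_AT = 9 and N_GC = 14.
Tm = 4·14 + 2·9 = 56 + 18 = 74°C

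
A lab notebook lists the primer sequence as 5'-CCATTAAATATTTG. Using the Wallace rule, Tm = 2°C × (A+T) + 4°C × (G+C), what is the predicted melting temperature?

C=2, T=6, A=5, G=1
AT pairs contribute 11, GC pairs contribute 3.
Tm = 2×11 + 4×3 = 34°C

34°C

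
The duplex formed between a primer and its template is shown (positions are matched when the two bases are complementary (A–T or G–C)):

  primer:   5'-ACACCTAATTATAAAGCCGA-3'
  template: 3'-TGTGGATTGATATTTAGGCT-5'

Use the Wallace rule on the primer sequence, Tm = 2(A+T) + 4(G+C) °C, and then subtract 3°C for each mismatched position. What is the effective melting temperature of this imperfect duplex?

Primer base counts: A=9, T=4, G=2, C=5 → A+T=13, G+C=7
Perfect-match Tm = 2(13) + 4(7) = 26 + 28 = 54°C
Mismatches (positions where the bases are not complementary): 2 (at positions 9, 16)
Effective Tm = 54 − 2×3 = 54 − 6 = 48°C

48°C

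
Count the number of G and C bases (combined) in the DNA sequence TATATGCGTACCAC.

6

Scanning the sequence gives T=4, C=4, A=4, G=2.
Total G or C: 2 + 4 = 6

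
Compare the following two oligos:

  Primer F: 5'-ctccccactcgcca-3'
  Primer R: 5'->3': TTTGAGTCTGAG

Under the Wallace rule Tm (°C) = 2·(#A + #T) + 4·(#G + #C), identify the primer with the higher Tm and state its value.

Primer F, 48°C

Primer F: A+T=4, G+C=10 → Tm = 2(4)+4(10) = 48°C
Primer R: A+T=7, G+C=5 → Tm = 2(7)+4(5) = 34°C
48°C vs 34°C → primer F is higher.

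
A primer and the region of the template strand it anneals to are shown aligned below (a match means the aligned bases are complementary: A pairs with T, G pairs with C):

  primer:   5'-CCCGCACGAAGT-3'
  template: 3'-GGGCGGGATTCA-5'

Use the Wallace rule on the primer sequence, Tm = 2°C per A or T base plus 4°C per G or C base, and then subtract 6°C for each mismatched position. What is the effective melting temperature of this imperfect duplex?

28°C

Primer base counts: A=3, T=1, G=3, C=5 → A+T=4, G+C=8
Perfect-match Tm = 2(4) + 4(8) = 8 + 32 = 40°C
Mismatches (positions where the bases are not complementary): 2 (at positions 6, 8)
Effective Tm = 40 − 2×6 = 40 − 12 = 28°C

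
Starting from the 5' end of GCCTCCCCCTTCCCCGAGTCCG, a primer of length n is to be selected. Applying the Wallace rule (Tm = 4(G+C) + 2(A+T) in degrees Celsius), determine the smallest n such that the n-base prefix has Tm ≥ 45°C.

First 12 bases: GCCTCCCCCTTC → Tm = 42°C (< 45°C)
First 13 bases: GCCTCCCCCTTCC → Tm = 46°C (≥ 45°C)
Since every base adds ≥2°C, Tm only increases with n, so the threshold is first crossed at n = 13.

n = 13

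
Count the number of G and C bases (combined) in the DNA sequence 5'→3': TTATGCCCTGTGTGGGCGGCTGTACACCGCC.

Counting bases: T=8, C=10, G=10, A=3
Total G or C: 10 + 10 = 20

20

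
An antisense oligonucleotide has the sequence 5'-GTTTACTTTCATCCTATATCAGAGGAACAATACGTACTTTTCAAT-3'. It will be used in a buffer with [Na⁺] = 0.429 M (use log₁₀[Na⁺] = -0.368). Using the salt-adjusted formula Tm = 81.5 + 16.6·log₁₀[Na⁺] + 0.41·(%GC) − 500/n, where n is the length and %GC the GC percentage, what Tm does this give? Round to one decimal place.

77.0°C

Length n = 45. Counting bases: T=17, A=14, C=9, G=5
G+C = 14, so %GC = 14/45 × 100 = 31.111%
Salt term: 16.6 × (-0.368) = -6.109
GC term: 0.41 × 31.111 = 12.756; length term: −500/45 = −11.111
Tm = 81.5 + (-6.109) + 12.756 − 11.111 = 77.036 → 77.0°C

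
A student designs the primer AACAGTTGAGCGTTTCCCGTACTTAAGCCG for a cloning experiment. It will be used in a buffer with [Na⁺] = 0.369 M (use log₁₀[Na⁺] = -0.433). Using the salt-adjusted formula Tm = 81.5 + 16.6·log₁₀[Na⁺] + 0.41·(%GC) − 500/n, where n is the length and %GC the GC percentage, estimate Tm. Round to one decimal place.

78.1°C

Length n = 30. G=7, C=8, T=8, A=7
G+C = 15, so %GC = 15/30 × 100 = 50%
Salt term: 16.6 × (-0.433) = -7.188
GC term: 0.41 × 50 = 20.5; length term: −500/30 = −16.667
Tm = 81.5 + (-7.188) + 20.5 − 16.667 = 78.145 → 78.1°C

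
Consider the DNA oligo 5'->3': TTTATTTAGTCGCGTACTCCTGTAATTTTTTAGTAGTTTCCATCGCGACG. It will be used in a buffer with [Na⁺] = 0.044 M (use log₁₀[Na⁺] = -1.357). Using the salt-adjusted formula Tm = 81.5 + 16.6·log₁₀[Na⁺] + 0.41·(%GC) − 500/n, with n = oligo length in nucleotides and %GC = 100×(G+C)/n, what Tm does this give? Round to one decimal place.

64.6°C

Length n = 50. G=9, T=22, A=9, C=10
G+C = 19, so %GC = 19/50 × 100 = 38%
Salt term: 16.6 × (-1.357) = -22.526
GC term: 0.41 × 38 = 15.58; length term: −500/50 = −10
Tm = 81.5 + (-22.526) + 15.58 − 10 = 64.554 → 64.6°C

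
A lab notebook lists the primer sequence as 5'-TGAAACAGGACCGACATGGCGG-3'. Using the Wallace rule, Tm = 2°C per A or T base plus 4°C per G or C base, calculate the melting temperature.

70°C

Counting bases: T=2, C=5, A=7, G=8
So N_AT = 9 and N_GC = 13.
Tm = 4·13 + 2·9 = 52 + 18 = 70°C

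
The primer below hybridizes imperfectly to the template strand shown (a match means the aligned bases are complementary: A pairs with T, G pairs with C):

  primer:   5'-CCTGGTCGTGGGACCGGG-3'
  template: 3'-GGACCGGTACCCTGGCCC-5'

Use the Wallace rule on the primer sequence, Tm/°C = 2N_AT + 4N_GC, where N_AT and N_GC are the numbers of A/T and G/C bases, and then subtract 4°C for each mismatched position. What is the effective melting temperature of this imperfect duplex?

Primer base counts: A=1, T=3, G=9, C=5 → A+T=4, G+C=14
Perfect-match Tm = 2(4) + 4(14) = 8 + 56 = 64°C
Mismatches (positions where the bases are not complementary): 2 (at positions 6, 8)
Effective Tm = 64 − 2×4 = 64 − 8 = 56°C

56°C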